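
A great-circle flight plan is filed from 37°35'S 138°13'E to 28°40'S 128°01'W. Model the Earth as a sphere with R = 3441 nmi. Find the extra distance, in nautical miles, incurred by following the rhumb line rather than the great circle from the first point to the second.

Great circle: cos σ = sin φ₁ sin φ₂ + cos φ₁ cos φ₂ cos Δλ,  σ = 1.3213 rad → d_gc = 4546.6 nmi
Rhumb line: Δψ = +0.1862, q = Δφ/Δψ = 0.8359, d_rh = R√(Δφ²+q²Δλ²) = 4737.7 nmi
Excess = 4737.7 − 4546.6 = 191.1 ≈ 191 nmi

191 nmi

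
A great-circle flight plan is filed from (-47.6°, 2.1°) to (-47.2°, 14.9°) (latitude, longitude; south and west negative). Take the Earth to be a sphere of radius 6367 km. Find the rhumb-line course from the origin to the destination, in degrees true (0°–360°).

87.4°

Meridional parts: M(φ₁)=-0.9471, M(φ₂)=-0.9368 → ΔM = +0.0103;  Δλ = +0.2234 rad
tan C = Δλ / ΔM = +21.6599 → C = 87.36°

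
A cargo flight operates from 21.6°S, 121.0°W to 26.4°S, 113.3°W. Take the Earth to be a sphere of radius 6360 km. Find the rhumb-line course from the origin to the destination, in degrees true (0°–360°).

Δψ = ln[tan(π/4+φ₂/2)/tan(π/4+φ₁/2)] = -0.0917
Δλ = +0.1344 rad (taken the short way round)
course = atan2(Δλ, Δψ) = 124.32°

124.3°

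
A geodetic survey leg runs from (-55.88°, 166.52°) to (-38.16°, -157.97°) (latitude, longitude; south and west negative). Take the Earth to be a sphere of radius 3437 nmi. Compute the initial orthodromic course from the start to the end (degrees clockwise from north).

68.1°

N = sin Δλ·cos φ₂ = +0.4567;  D = cos φ₁ sin φ₂ − sin φ₁ cos φ₂ cos Δλ = +0.1833
initial course = atan2(N, D) = 68.13°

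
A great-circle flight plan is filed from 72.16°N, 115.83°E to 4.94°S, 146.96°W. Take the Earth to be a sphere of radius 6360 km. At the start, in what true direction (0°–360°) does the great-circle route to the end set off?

θ = atan2( sin Δλ·cos φ₂ ,  cos φ₁ sin φ₂ − sin φ₁ cos φ₂ cos Δλ )
  = atan2(+0.9884, +0.0926) = 84.65°

84.6°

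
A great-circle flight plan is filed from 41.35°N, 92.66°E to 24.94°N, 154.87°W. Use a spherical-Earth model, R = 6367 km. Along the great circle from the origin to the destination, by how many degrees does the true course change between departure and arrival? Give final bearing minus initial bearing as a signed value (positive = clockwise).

+79.1°

At departure: θ₁ = atan2(sin Δλ cos φ₂, cos φ₁ sin φ₂ − sin φ₁ cos φ₂ cos Δλ) = 56.93°
At arrival: θ₂ = atan2(sin Δλ cos φ₁, −cos φ₂ sin φ₁ + sin φ₂ cos φ₁ cos Δλ) = 136.07°
Δθ = θ₂ − θ₁ = +79.1°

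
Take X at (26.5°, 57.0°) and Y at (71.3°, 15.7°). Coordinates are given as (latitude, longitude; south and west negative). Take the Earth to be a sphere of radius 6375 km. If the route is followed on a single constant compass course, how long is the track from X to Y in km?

Rhumb course C = atan2(Δλ, Δψ) with Δψ = ln[tan(π/4+φ₂/2)/tan(π/4+φ₁/2)] = +1.3240, Δλ = -0.7208 → C = 331.43°
d = R·|Δφ| / |cos C| = 6375·0.78191 / 0.87827 = 5676 km

5676 km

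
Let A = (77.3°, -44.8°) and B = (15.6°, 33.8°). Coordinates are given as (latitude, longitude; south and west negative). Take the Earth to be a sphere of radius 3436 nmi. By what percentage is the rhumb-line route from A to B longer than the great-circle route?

4.9%

Great circle: σ = 1.2617 rad → d_gc = Rσ = 4335.2 nmi
Rhumb: Δφ = -1.0769, Δλ = +1.3718, Δψ = -1.9200, q = Δφ/Δψ = 0.5609 → d_rh = R√(Δφ²+q²Δλ²) = 4547.6 nmi
Excess = (4547.6 − 4335.2) / 4335.2 = 212.4 / 4335.2 = 4.90% ≈ 4.9%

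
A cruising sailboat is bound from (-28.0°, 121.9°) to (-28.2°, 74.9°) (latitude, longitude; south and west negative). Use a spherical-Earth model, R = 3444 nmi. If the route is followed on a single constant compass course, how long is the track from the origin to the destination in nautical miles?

2492 nmi

Δψ = ln[tan(π/4+φ₂/2)/tan(π/4+φ₁/2)] = -0.0040;  Δφ = -0.0035 rad,  Δλ = -0.8203 rad
q = Δφ/Δψ = 0.8821
d = R·√(Δφ² + q²Δλ²) = 3444·0.72362 = 2492 nmi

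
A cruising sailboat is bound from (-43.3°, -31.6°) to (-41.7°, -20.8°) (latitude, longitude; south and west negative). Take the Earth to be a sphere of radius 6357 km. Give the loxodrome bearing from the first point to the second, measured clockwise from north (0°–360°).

78.6°

Δψ = ln[tan(π/4+φ₂/2)/tan(π/4+φ₁/2)] = +0.0379
Δλ = +0.1885 rad (taken the short way round)
course = atan2(Δλ, Δψ) = 78.64°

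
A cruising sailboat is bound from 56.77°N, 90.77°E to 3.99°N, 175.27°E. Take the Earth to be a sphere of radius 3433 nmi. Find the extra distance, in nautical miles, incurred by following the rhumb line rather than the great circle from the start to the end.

160 nmi

Great circle: cos σ = sin φ₁ sin φ₂ + cos φ₁ cos φ₂ cos Δλ,  σ = 1.4600 rad → d_gc = 5012.1 nmi
Rhumb line: Δψ = -1.1396, q = Δφ/Δψ = 0.8083, d_rh = R√(Δφ²+q²Δλ²) = 5172.0 nmi
Excess = 5172.0 − 5012.1 = 159.9 ≈ 160 nmi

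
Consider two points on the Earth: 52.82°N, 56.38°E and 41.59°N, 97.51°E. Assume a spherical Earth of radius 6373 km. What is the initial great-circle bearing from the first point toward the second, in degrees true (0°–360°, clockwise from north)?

N = sin Δλ·cos φ₂ = +0.4920;  D = cos φ₁ sin φ₂ − sin φ₁ cos φ₂ cos Δλ = -0.0477
initial course = atan2(N, D) = 95.54°

95.5°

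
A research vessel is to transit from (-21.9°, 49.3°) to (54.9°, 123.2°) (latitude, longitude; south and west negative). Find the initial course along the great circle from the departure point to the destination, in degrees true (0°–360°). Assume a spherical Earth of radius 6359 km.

34.0°

θ = atan2( sin Δλ·cos φ₂ ,  cos φ₁ sin φ₂ − sin φ₁ cos φ₂ cos Δλ )
  = atan2(+0.5525, +0.8186) = 34.01°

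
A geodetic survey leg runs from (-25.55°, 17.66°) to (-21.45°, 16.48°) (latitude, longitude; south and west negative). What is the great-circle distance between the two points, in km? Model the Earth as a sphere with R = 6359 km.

Haversine: a = sin²(Δφ/2)+cos φ₁ cos φ₂ sin²(Δλ/2) = 0.00137;  σ = 2·atan2(√a,√(1−a))
σ = 4.240° → d = Rσ = 6359·0.07401 = 471 km

471 km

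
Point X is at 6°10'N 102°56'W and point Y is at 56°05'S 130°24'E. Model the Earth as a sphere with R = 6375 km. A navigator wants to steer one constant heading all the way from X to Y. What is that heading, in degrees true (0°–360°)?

239.6°

Meridional parts: M(φ₁)=+0.1078, M(φ₂)=-1.1877 → ΔM = -1.2955;  Δλ = -2.2108 rad
tan C = Δλ / ΔM = +1.7065 → C = 239.63°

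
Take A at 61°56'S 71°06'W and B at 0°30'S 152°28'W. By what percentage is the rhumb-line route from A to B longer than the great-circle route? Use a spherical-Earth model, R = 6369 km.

3.2%

Great circle: σ = 1.4924 rad → d_gc = Rσ = 9505.0 km
Rhumb: Δφ = +1.0722, Δλ = -1.4201, Δψ = +1.3778, q = Δφ/Δψ = 0.7782 → d_rh = R√(Δφ²+q²Δλ²) = 9807.1 km
Excess = (9807.1 − 9505.0) / 9505.0 = 302.1 / 9505.0 = 3.18% ≈ 3.2%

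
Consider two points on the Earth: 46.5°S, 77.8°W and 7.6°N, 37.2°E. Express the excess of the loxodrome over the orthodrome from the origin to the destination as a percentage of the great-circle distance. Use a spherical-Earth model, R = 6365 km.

3.5%

Great circle: σ = 1.9652 rad → d_gc = Rσ = 12508.7 km
Rhumb: Δφ = +0.9442, Δλ = +2.0071, Δψ = +1.0519, q = Δφ/Δψ = 0.8976 → d_rh = R√(Δφ²+q²Δλ²) = 12946.8 km
Excess = (12946.8 − 12508.7) / 12508.7 = 438.1 / 12508.7 = 3.50% ≈ 3.5%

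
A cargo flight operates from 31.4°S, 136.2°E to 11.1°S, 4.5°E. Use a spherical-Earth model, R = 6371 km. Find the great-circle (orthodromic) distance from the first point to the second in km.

Haversine: a = sin²(Δφ/2)+cos φ₁ cos φ₂ sin²(Δλ/2) = 0.72844;  σ = 2·atan2(√a,√(1−a))
σ = 117.186° → d = Rσ = 6371·2.04528 = 13030 km

13030 km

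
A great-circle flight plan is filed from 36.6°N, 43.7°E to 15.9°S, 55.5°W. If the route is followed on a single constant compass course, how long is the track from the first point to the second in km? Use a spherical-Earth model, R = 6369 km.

Δψ = ln[tan(π/4+φ₂/2)/tan(π/4+φ₁/2)] = -0.9684;  Δφ = -0.9163 rad,  Δλ = -1.7314 rad
q = Δφ/Δψ = 0.9462
d = R·√(Δφ² + q²Δλ²) = 6369·1.87705 = 11955 km

11955 km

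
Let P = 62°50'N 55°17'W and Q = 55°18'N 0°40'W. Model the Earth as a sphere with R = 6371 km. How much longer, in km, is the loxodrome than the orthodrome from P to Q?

91 km

Great circle: cos σ = sin φ₁ sin φ₂ + cos φ₁ cos φ₂ cos Δλ,  σ = 0.4908 rad → d_gc = 3126.9 km
Rhumb line: Δψ = -0.2570, q = Δφ/Δψ = 0.5116, d_rh = R√(Δφ²+q²Δλ²) = 3217.9 km
Excess = 3217.9 − 3126.9 = 91.0 ≈ 91 km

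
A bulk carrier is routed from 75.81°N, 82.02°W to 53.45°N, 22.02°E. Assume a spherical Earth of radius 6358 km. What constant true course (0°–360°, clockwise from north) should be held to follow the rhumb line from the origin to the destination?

Meridional parts: M(φ₁)=+2.0837, M(φ₂)=+1.1080 → ΔM = -0.9758;  Δλ = +1.8158 rad
tan C = Δλ / ΔM = -1.8610 → C = 118.25°

118.3°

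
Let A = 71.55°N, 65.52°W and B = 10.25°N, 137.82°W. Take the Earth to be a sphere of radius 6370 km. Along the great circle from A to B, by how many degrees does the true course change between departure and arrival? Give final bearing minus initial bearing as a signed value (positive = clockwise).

-58.1°

Initial bearing θ₁ = atan2(sin Δλ cos φ₂, cos φ₁ sin φ₂ − sin φ₁ cos φ₂ cos Δλ) = 256.36°
Final bearing θ₂ = (initial bearing from the destination back to the start) + 180° = 198.21°
Δθ = θ₂ − θ₁ = -58.1°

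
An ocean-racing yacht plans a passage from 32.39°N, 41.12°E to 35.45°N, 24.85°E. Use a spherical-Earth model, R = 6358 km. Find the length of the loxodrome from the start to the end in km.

Δψ = ln[tan(π/4+φ₂/2)/tan(π/4+φ₁/2)] = +0.0644;  Δφ = +0.0534 rad,  Δλ = -0.2840 rad
q = Δφ/Δψ = 0.8296
d = R·√(Δφ² + q²Δλ²) = 6358·0.24156 = 1536 km

1536 km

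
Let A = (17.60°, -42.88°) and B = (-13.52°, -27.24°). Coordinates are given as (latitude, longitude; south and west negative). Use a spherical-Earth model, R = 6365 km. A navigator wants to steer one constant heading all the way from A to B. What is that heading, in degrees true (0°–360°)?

153.6°

Δψ = ln[tan(π/4+φ₂/2)/tan(π/4+φ₁/2)] = -0.5503
Δλ = +0.2730 rad (taken the short way round)
course = atan2(Δλ, Δψ) = 153.62°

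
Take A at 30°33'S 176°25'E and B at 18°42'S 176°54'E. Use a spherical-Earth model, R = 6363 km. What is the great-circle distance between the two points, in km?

1317 km

Haversine: a = sin²(Δφ/2)+cos φ₁ cos φ₂ sin²(Δλ/2) = 0.01067;  σ = 2·atan2(√a,√(1−a))
σ = 11.858° → d = Rσ = 6363·0.20696 = 1317 km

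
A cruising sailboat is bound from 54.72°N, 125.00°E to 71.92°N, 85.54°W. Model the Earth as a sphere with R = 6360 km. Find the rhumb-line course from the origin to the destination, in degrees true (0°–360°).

Meridional parts: M(φ₁)=+1.1457, M(φ₂)=+1.8382 → ΔM = +0.6925;  Δλ = +2.6086 rad
tan C = Δλ / ΔM = +3.7670 → C = 75.13°

75.1°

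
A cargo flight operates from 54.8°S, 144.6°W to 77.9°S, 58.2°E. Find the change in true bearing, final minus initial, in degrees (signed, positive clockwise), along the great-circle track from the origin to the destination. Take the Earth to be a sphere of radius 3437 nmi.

+155.7°

Initial bearing θ₁ = atan2(sin Δλ cos φ₂, cos φ₁ sin φ₂ − sin φ₁ cos φ₂ cos Δλ) = 186.42°
Final bearing θ₂ = (initial bearing from the destination back to the start) + 180° = 342.08°
Δθ = θ₂ − θ₁ = +155.7°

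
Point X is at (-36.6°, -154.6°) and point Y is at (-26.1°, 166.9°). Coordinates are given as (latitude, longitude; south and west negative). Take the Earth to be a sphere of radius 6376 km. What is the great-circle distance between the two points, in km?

3812 km

Haversine: a = sin²(Δφ/2)+cos φ₁ cos φ₂ sin²(Δλ/2) = 0.08674;  σ = 2·atan2(√a,√(1−a))
σ = 34.257° → d = Rσ = 6376·0.59789 = 3812 km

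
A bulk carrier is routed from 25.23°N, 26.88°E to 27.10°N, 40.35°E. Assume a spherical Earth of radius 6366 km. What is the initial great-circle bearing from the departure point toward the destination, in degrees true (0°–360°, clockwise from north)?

78.3°

N = sin Δλ·cos φ₂ = +0.2074;  D = cos φ₁ sin φ₂ − sin φ₁ cos φ₂ cos Δλ = +0.0431
initial course = atan2(N, D) = 78.27°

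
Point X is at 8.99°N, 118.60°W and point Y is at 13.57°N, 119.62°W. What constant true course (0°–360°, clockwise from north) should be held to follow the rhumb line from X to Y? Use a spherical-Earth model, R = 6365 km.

347.7°

Δψ = ln[tan(π/4+φ₂/2)/tan(π/4+φ₁/2)] = +0.0815
Δλ = -0.0178 rad (taken the short way round)
course = atan2(Δλ, Δψ) = 347.68°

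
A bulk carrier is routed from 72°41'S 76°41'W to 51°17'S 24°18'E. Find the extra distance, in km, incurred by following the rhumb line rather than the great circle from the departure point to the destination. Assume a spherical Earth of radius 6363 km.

Great circle: cos σ = sin φ₁ sin φ₂ + cos φ₁ cos φ₂ cos Δλ,  σ = 0.7821 rad → d_gc = 4976.70 km
Rhumb line: Δψ = +0.8360, q = Δφ/Δψ = 0.4467, d_rh = R√(Δφ²+q²Δλ²) = 5545.24 km
Excess = 5545.24 − 4976.70 = 568.54 ≈ 569 km

569 km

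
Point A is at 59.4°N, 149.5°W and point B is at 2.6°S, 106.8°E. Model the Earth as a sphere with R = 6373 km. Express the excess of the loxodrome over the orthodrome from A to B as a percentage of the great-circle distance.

5.0%

Great circle: σ = 1.7310 rad → d_gc = Rσ = 11031.4 km
Rhumb: Δφ = -1.0821, Δλ = -1.8099, Δψ = -1.3416, q = Δφ/Δψ = 0.8066 → d_rh = R√(Δφ²+q²Δλ²) = 11580.8 km
Excess = (11580.8 − 11031.4) / 11031.4 = 549.4 / 11031.4 = 4.98% ≈ 5.0%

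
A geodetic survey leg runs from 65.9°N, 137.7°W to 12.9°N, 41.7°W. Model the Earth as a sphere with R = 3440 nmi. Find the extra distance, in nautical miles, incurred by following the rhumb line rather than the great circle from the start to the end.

306 nmi

Great circle: cos σ = sin φ₁ sin φ₂ + cos φ₁ cos φ₂ cos Δλ,  σ = 1.4079 rad → d_gc = 4843.1 nmi
Rhumb line: Δψ = -1.3172, q = Δφ/Δψ = 0.7023, d_rh = R√(Δφ²+q²Δλ²) = 5148.8 nmi
Excess = 5148.8 − 4843.1 = 305.7 ≈ 306 nmi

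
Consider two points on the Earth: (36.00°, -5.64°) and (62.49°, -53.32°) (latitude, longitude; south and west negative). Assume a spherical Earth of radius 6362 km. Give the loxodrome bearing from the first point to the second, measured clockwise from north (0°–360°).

311.4°

Δψ = ln[tan(π/4+φ₂/2)/tan(π/4+φ₁/2)] = +0.7331
Δλ = -0.8322 rad (taken the short way round)
course = atan2(Δλ, Δψ) = 311.38°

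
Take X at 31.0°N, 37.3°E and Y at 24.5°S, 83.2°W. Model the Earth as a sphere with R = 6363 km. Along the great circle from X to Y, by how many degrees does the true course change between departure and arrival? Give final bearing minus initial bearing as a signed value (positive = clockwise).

-12.8°

Initial bearing θ₁ = atan2(sin Δλ cos φ₂, cos φ₁ sin φ₂ − sin φ₁ cos φ₂ cos Δλ) = 261.47°
Final bearing θ₂ = (initial bearing from the destination back to the start) + 180° = 248.68°
Δθ = θ₂ − θ₁ = -12.8°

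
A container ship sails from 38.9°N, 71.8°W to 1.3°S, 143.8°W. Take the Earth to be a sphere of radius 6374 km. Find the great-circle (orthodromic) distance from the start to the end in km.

8558 km

Haversine: a = sin²(Δφ/2)+cos φ₁ cos φ₂ sin²(Δλ/2) = 0.38691;  σ = 2·atan2(√a,√(1−a))
σ = 76.928° → d = Rσ = 6374·1.34264 = 8558 km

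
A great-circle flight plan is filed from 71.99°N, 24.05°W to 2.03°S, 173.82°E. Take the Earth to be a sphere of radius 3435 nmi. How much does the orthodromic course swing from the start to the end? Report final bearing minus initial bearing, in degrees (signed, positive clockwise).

Initial bearing θ₁ = atan2(sin Δλ cos φ₂, cos φ₁ sin φ₂ − sin φ₁ cos φ₂ cos Δλ) = 341.06°
Final bearing θ₂ = (initial bearing from the destination back to the start) + 180° = 185.76°
Δθ = θ₂ − θ₁ = -155.3°

-155.3°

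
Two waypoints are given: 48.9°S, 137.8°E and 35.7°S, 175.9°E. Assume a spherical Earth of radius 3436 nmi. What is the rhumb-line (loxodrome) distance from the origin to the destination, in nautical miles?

Rhumb course C = atan2(Δλ, Δψ) with Δψ = ln[tan(π/4+φ₂/2)/tan(π/4+φ₁/2)] = +0.3133, Δλ = +0.6650 → C = 64.77°
d = R·|Δφ| / |cos C| = 3436·0.23038 / 0.42625 = 1857 nmi

1857 nmi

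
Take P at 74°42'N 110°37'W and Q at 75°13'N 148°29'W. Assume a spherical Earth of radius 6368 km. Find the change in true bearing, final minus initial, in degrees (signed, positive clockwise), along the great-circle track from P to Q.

At departure: θ₁ = atan2(sin Δλ cos φ₂, cos φ₁ sin φ₂ − sin φ₁ cos φ₂ cos Δλ) = 291.23°
At arrival: θ₂ = atan2(sin Δλ cos φ₁, −cos φ₂ sin φ₁ + sin φ₂ cos φ₁ cos Δλ) = 254.57°
Δθ = θ₂ − θ₁ = -36.7°

-36.7°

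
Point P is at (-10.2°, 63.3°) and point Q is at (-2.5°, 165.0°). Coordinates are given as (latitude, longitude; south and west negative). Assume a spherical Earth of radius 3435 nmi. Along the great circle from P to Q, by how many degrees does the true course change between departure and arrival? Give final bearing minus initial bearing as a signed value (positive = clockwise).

-15.5°

At departure: θ₁ = atan2(sin Δλ cos φ₂, cos φ₁ sin φ₂ − sin φ₁ cos φ₂ cos Δλ) = 94.61°
At arrival: θ₂ = atan2(sin Δλ cos φ₁, −cos φ₂ sin φ₁ + sin φ₂ cos φ₁ cos Δλ) = 79.10°
Δθ = θ₂ − θ₁ = -15.5°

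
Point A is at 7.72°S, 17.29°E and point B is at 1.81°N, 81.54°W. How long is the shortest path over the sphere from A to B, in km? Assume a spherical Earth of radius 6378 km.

cos σ = sin φ₁ sin φ₂ + cos φ₁ cos φ₂ cos Δλ
      = sin(-7.72°)sin(1.81°) + cos(-7.72°)cos(1.81°)cos(-98.83°) = -0.1563
σ = 98.991° → d = Rσ = 6378·1.72772 = 11019 km

11019 km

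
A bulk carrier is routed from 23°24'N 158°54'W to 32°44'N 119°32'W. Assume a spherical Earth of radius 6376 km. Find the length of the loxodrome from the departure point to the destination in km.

Δψ = ln[tan(π/4+φ₂/2)/tan(π/4+φ₁/2)] = +0.1849;  Δφ = +0.1629 rad,  Δλ = +0.6871 rad
q = Δφ/Δψ = 0.8809
d = R·√(Δφ² + q²Δλ²) = 6376·0.62676 = 3996 km

3996 km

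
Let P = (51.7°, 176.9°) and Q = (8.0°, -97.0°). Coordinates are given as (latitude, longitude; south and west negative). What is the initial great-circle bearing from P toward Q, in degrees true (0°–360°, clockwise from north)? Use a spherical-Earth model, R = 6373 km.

θ = atan2( sin Δλ·cos φ₂ ,  cos φ₁ sin φ₂ − sin φ₁ cos φ₂ cos Δλ )
  = atan2(+0.9880, +0.0334) = 88.06°

88.1°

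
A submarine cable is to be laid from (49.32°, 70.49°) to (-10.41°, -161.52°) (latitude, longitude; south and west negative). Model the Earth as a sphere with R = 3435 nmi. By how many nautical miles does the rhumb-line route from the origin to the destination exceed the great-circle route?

Great circle: cos σ = sin φ₁ sin φ₂ + cos φ₁ cos φ₂ cos Δλ,  σ = 2.1313 rad → d_gc = 7321.1 nmi
Rhumb line: Δψ = -1.1750, q = Δφ/Δψ = 0.8872, d_rh = R√(Δφ²+q²Δλ²) = 7692.0 nmi
Excess = 7692.0 − 7321.1 = 370.9 ≈ 371 nmi

371 nmi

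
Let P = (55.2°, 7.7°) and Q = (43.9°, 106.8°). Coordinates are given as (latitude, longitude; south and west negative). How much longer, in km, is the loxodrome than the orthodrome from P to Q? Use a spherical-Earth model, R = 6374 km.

Great circle: cos σ = sin φ₁ sin φ₂ + cos φ₁ cos φ₂ cos Δλ,  σ = 1.0422 rad → d_gc = 6642.8 km
Rhumb line: Δψ = -0.3059, q = Δφ/Δψ = 0.6448, d_rh = R√(Δφ²+q²Δλ²) = 7219.2 km
Excess = 7219.2 − 6642.8 = 576.4 ≈ 576 km

576 km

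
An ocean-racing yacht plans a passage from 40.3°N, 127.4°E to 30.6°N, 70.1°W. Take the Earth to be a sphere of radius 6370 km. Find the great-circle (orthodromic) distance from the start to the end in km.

cos σ = sin φ₁ sin φ₂ + cos φ₁ cos φ₂ cos Δλ
      = sin(40.30°)sin(30.60°) + cos(40.30°)cos(30.60°)cos(162.50°) = -0.2968
σ = 107.268° → d = Rσ = 6370·1.87217 = 11926 km

11926 km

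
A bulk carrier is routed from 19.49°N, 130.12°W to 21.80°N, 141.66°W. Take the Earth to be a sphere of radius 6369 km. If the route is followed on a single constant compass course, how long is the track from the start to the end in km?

1227 km

Rhumb course C = atan2(Δλ, Δψ) with Δψ = ln[tan(π/4+φ₂/2)/tan(π/4+φ₁/2)] = +0.0431, Δλ = -0.2014 → C = 282.08°
d = R·|Δφ| / |cos C| = 6369·0.04032 / 0.20920 = 1227 km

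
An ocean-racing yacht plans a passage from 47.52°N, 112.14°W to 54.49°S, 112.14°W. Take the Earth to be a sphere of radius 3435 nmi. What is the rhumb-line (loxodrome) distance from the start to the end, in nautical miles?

Rhumb course C = atan2(Δλ, Δψ) with Δψ = ln[tan(π/4+φ₂/2)/tan(π/4+φ₁/2)] = -2.0838, Δλ = +0.0000 → C = 180.00°
d = R·|Δφ| / |cos C| = 3435·1.78041 / 1.00000 = 6116 nmi

6116 nmi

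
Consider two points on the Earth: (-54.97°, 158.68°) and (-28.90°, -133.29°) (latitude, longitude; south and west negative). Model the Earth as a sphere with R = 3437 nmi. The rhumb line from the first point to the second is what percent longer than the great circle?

Great circle: σ = 0.9475 rad → d_gc = Rσ = 3256.4 nmi
Rhumb: Δφ = +0.4550, Δλ = +1.1873, Δψ = +0.6261, q = Δφ/Δψ = 0.7268 → d_rh = R√(Δφ²+q²Δλ²) = 3352.9 nmi
Excess = (3352.9 − 3256.4) / 3256.4 = 96.5 / 3256.4 = 2.96% ≈ 3.0%

3.0%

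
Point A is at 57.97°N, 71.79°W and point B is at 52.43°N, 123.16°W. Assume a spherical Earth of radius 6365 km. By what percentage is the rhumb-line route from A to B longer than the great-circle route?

2.4%

Great circle: σ = 0.5078 rad → d_gc = Rσ = 3231.9 km
Rhumb: Δφ = -0.0967, Δλ = -0.8966, Δψ = -0.1698, q = Δφ/Δψ = 0.5696 → d_rh = R√(Δφ²+q²Δλ²) = 3308.1 km
Excess = (3308.1 − 3231.9) / 3231.9 = 76.2 / 3231.9 = 2.36% ≈ 2.4%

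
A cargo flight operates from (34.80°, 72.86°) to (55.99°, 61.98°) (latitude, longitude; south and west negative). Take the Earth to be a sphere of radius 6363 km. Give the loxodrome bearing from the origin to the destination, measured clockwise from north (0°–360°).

Δψ = ln[tan(π/4+φ₂/2)/tan(π/4+φ₁/2)] = +0.5362
Δλ = -0.1899 rad (taken the short way round)
course = atan2(Δλ, Δψ) = 340.50°

340.5°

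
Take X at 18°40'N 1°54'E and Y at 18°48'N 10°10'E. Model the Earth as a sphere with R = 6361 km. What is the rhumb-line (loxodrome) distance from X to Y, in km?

869 km

Δψ = ln[tan(π/4+φ₂/2)/tan(π/4+φ₁/2)] = +0.0025;  Δφ = +0.0023 rad,  Δλ = +0.1443 rad
q = Δφ/Δψ = 0.9470
d = R·√(Δφ² + q²Δλ²) = 6361·0.13666 = 869 km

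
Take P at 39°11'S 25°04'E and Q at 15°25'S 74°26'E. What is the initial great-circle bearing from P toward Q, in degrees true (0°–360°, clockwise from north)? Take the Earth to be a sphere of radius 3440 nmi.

75.4°

N = sin Δλ·cos φ₂ = +0.7316;  D = cos φ₁ sin φ₂ − sin φ₁ cos φ₂ cos Δλ = +0.1906
initial course = atan2(N, D) = 75.40°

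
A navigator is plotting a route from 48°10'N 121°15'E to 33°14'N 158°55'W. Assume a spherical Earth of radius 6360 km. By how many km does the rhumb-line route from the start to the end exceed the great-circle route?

Great circle: cos σ = sin φ₁ sin φ₂ + cos φ₁ cos φ₂ cos Δλ,  σ = 1.0393 rad → d_gc = 6610.0 km
Rhumb line: Δψ = -0.3462, q = Δφ/Δψ = 0.7528, d_rh = R√(Δφ²+q²Δλ²) = 6873.8 km
Excess = 6873.8 − 6610.0 = 263.8 ≈ 264 km

264 km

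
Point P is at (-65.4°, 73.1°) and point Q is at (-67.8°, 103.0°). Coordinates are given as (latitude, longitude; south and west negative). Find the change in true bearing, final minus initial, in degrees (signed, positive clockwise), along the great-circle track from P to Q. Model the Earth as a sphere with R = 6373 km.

-27.5°

At departure: θ₁ = atan2(sin Δλ cos φ₂, cos φ₁ sin φ₂ − sin φ₁ cos φ₂ cos Δλ) = 114.94°
At arrival: θ₂ = atan2(sin Δλ cos φ₁, −cos φ₂ sin φ₁ + sin φ₂ cos φ₁ cos Δλ) = 87.40°
Δθ = θ₂ − θ₁ = -27.5°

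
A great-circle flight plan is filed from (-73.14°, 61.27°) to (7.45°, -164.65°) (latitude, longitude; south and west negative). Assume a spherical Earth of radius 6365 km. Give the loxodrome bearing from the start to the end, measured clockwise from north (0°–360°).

Δψ = ln[tan(π/4+φ₂/2)/tan(π/4+φ₁/2)] = +2.0396
Δλ = +2.3401 rad (taken the short way round)
course = atan2(Δλ, Δψ) = 48.93°

48.9°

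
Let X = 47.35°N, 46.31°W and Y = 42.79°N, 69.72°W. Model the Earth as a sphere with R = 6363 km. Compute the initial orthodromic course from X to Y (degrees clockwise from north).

N = sin Δλ·cos φ₂ = -0.2916;  D = cos φ₁ sin φ₂ − sin φ₁ cos φ₂ cos Δλ = -0.0351
initial course = atan2(N, D) = 263.14°

263.1°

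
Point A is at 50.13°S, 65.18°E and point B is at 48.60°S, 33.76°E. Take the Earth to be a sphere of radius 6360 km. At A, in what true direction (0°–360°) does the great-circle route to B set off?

θ = atan2( sin Δλ·cos φ₂ ,  cos φ₁ sin φ₂ − sin φ₁ cos φ₂ cos Δλ )
  = atan2(-0.3447, -0.0477) = 262.12°

262.1°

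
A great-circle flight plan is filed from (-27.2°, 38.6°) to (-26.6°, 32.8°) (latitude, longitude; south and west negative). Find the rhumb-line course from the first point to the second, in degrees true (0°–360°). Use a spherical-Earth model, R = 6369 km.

Δψ = ln[tan(π/4+φ₂/2)/tan(π/4+φ₁/2)] = +0.0117
Δλ = -0.1012 rad (taken the short way round)
course = atan2(Δλ, Δψ) = 276.62°

276.6°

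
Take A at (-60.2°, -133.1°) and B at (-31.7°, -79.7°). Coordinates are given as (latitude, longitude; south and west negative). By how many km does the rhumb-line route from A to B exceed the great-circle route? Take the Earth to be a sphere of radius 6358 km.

101 km

Great circle: cos σ = sin φ₁ sin φ₂ + cos φ₁ cos φ₂ cos Δλ,  σ = 0.7840 rad → d_gc = 4984.7 km
Rhumb line: Δψ = +0.7401, q = Δφ/Δψ = 0.6721, d_rh = R√(Δφ²+q²Δλ²) = 5085.6 km
Excess = 5085.6 − 4984.7 = 100.9 ≈ 101 km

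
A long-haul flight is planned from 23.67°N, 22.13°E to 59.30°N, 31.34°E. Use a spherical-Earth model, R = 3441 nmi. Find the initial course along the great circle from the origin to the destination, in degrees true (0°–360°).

7.9°

N = sin Δλ·cos φ₂ = +0.0817;  D = cos φ₁ sin φ₂ − sin φ₁ cos φ₂ cos Δλ = +0.5852
initial course = atan2(N, D) = 7.95°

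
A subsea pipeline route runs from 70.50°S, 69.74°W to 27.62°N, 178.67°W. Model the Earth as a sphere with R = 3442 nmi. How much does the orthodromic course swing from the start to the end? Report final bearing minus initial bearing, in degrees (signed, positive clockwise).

+76.0°

Initial bearing θ₁ = atan2(sin Δλ cos φ₂, cos φ₁ sin φ₂ − sin φ₁ cos φ₂ cos Δλ) = 262.11°
Final bearing θ₂ = (initial bearing from the destination back to the start) + 180° = 338.09°
Δθ = θ₂ − θ₁ = +76.0°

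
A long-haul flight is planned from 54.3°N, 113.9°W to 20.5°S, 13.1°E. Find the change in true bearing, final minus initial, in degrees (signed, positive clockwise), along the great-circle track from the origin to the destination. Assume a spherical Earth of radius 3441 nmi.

At departure: θ₁ = atan2(sin Δλ cos φ₂, cos φ₁ sin φ₂ − sin φ₁ cos φ₂ cos Δλ) = 71.29°
At arrival: θ₂ = atan2(sin Δλ cos φ₁, −cos φ₂ sin φ₁ + sin φ₂ cos φ₁ cos Δλ) = 143.84°
Δθ = θ₂ − θ₁ = +72.6°

+72.6°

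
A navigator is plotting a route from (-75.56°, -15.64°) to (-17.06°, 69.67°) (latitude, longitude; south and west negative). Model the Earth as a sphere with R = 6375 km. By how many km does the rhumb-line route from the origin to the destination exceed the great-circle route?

471 km

Great circle: cos σ = sin φ₁ sin φ₂ + cos φ₁ cos φ₂ cos Δλ,  σ = 1.2623 rad → d_gc = 8047.4 km
Rhumb line: Δψ = +1.7638, q = Δφ/Δψ = 0.5789, d_rh = R√(Δφ²+q²Δλ²) = 8518.1 km
Excess = 8518.1 − 8047.4 = 470.7 ≈ 471 km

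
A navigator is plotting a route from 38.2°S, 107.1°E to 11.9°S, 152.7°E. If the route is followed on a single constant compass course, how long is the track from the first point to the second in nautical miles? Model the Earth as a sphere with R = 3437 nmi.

2911 nmi

Rhumb course C = atan2(Δλ, Δψ) with Δψ = ln[tan(π/4+φ₂/2)/tan(π/4+φ₁/2)] = +0.5132, Δλ = +0.7959 → C = 57.18°
d = R·|Δφ| / |cos C| = 3437·0.45902 / 0.54194 = 2911 nmi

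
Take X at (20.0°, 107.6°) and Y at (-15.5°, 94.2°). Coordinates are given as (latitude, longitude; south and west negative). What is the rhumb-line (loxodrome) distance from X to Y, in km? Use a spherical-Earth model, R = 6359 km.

4202 km

Δψ = ln[tan(π/4+φ₂/2)/tan(π/4+φ₁/2)] = -0.6303;  Δφ = -0.6196 rad,  Δλ = -0.2339 rad
q = Δφ/Δψ = 0.9831
d = R·√(Δφ² + q²Δλ²) = 6359·0.66087 = 4202 km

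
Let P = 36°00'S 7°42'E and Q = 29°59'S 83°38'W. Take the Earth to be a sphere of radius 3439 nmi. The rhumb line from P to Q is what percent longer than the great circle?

Great circle: σ = 1.2897 rad → d_gc = Rσ = 4435.2 nmi
Rhumb: Δφ = +0.1050, Δλ = -1.5941, Δψ = +0.1253, q = Δφ/Δψ = 0.8380 → d_rh = R√(Δφ²+q²Δλ²) = 4608.3 nmi
Excess = (4608.3 − 4435.2) / 4435.2 = 173.1 / 4435.2 = 3.90% ≈ 3.9%

3.9%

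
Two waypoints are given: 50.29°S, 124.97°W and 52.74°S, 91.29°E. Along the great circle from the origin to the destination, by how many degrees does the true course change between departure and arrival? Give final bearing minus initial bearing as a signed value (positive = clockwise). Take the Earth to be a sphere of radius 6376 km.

Initial bearing θ₁ = atan2(sin Δλ cos φ₂, cos φ₁ sin φ₂ − sin φ₁ cos φ₂ cos Δλ) = 202.05°
Final bearing θ₂ = (initial bearing from the destination back to the start) + 180° = 336.66°
Δθ = θ₂ − θ₁ = +134.6°

+134.6°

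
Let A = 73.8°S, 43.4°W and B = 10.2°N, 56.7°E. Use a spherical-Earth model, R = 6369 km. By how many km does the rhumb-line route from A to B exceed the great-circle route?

Great circle: cos σ = sin φ₁ sin φ₂ + cos φ₁ cos φ₂ cos Δλ,  σ = 1.7908 rad → d_gc = 11405.4 km
Rhumb line: Δψ = +2.1286, q = Δφ/Δψ = 0.6887, d_rh = R√(Δφ²+q²Δλ²) = 12079.7 km
Excess = 12079.7 − 11405.4 = 674.3 ≈ 674 km

674 km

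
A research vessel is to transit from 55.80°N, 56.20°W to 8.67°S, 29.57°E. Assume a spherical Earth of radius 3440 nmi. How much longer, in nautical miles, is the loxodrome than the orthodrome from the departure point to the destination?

134 nmi

Great circle: cos σ = sin φ₁ sin φ₂ + cos φ₁ cos φ₂ cos Δλ,  σ = 1.6546 rad → d_gc = 5691.8 nmi
Rhumb line: Δψ = -1.3307, q = Δφ/Δψ = 0.8456, d_rh = R√(Δφ²+q²Δλ²) = 5826.0 nmi
Excess = 5826.0 − 5691.8 = 134.2 ≈ 134 nmi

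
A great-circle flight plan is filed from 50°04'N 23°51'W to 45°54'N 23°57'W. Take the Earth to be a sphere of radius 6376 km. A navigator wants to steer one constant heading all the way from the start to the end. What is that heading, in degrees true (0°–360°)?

180.9°

Δψ = ln[tan(π/4+φ₂/2)/tan(π/4+φ₁/2)] = -0.1087
Δλ = -0.0017 rad (taken the short way round)
course = atan2(Δλ, Δψ) = 180.92°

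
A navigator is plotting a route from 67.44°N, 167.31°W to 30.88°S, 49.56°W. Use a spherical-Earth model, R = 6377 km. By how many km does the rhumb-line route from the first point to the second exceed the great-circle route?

Great circle: cos σ = sin φ₁ sin φ₂ + cos φ₁ cos φ₂ cos Δλ,  σ = 2.2489 rad → d_gc = 14340.9 km
Rhumb line: Δψ = -2.1793, q = Δφ/Δψ = 0.7874, d_rh = R√(Δφ²+q²Δλ²) = 15041.3 km
Excess = 15041.3 − 14340.9 = 700.4 ≈ 700 km

700 km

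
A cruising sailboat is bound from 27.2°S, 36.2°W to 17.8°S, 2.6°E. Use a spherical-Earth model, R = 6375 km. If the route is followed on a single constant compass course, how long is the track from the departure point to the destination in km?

Rhumb course C = atan2(Δλ, Δψ) with Δψ = ln[tan(π/4+φ₂/2)/tan(π/4+φ₁/2)] = +0.1778, Δλ = +0.6772 → C = 75.28°
d = R·|Δφ| / |cos C| = 6375·0.16406 / 0.25401 = 4117 km

4117 km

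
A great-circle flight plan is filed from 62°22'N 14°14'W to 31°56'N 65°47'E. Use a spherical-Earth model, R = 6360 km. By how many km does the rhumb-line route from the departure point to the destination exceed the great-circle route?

322 km

Great circle: cos σ = sin φ₁ sin φ₂ + cos φ₁ cos φ₂ cos Δλ,  σ = 1.0041 rad → d_gc = 6386.2 km
Rhumb line: Δψ = -0.8140, q = Δφ/Δψ = 0.6525, d_rh = R√(Δφ²+q²Δλ²) = 6708.3 km
Excess = 6708.3 − 6386.2 = 322.1 ≈ 322 km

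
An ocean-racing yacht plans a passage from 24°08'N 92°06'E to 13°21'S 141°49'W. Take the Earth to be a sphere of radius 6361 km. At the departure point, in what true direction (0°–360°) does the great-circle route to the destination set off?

N = sin Δλ·cos φ₂ = +0.7863;  D = cos φ₁ sin φ₂ − sin φ₁ cos φ₂ cos Δλ = +0.0236
initial course = atan2(N, D) = 88.28°

88.3°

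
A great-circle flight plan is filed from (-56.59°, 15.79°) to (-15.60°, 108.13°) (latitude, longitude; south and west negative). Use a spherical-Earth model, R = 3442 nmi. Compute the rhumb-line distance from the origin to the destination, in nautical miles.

4935 nmi

Δψ = ln[tan(π/4+φ₂/2)/tan(π/4+φ₁/2)] = +0.9279;  Δφ = +0.7154 rad,  Δλ = +1.6116 rad
q = Δφ/Δψ = 0.7710
d = R·√(Δφ² + q²Δλ²) = 3442·1.43379 = 4935 nmi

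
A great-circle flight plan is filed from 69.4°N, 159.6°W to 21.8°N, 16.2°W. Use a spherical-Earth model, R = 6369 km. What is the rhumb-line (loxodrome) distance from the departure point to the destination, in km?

Rhumb course C = atan2(Δλ, Δψ) with Δψ = ln[tan(π/4+φ₂/2)/tan(π/4+φ₁/2)] = -1.3152, Δλ = +2.5028 → C = 117.72°
d = R·|Δφ| / |cos C| = 6369·0.83078 / 0.46518 = 11375 km

11375 km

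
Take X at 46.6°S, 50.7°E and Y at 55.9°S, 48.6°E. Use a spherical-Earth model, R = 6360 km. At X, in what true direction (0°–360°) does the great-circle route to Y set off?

N = sin Δλ·cos φ₂ = -0.0205;  D = cos φ₁ sin φ₂ − sin φ₁ cos φ₂ cos Δλ = -0.1619
initial course = atan2(N, D) = 187.23°

187.2°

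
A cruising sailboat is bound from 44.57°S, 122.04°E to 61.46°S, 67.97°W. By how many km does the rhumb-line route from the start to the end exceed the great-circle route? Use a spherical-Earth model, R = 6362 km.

3144 km

Great circle: cos σ = sin φ₁ sin φ₂ + cos φ₁ cos φ₂ cos Δλ,  σ = 1.2856 rad → d_gc = 8179.1 km
Rhumb line: Δψ = -0.4983, q = Δφ/Δψ = 0.5916, d_rh = R√(Δφ²+q²Δλ²) = 11323.0 km
Excess = 11323.0 − 8179.1 = 3143.9 ≈ 3144 km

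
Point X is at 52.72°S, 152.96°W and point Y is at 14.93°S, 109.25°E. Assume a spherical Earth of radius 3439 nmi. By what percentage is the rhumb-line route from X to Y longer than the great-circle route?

Great circle: σ = 1.4448 rad → d_gc = Rσ = 4968.6 nmi
Rhumb: Δφ = +0.6596, Δλ = -1.7068, Δψ = +0.8232, q = Δφ/Δψ = 0.8013 → d_rh = R√(Δφ²+q²Δλ²) = 5221.4 nmi
Excess = (5221.4 − 4968.6) / 4968.6 = 252.8 / 4968.6 = 5.09% ≈ 5.1%

5.1%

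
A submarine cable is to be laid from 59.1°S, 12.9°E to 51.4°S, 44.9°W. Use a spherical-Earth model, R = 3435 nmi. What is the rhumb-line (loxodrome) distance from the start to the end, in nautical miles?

2021 nmi

Δψ = ln[tan(π/4+φ₂/2)/tan(π/4+φ₁/2)] = +0.2367;  Δφ = +0.1344 rad,  Δλ = -1.0088 rad
q = Δφ/Δψ = 0.5678
d = R·√(Δφ² + q²Δλ²) = 3435·0.58833 = 2021 nmi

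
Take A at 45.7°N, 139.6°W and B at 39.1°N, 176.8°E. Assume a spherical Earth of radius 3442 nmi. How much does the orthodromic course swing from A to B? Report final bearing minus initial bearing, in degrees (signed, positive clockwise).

-30.2°

At departure: θ₁ = atan2(sin Δλ cos φ₂, cos φ₁ sin φ₂ − sin φ₁ cos φ₂ cos Δλ) = 274.09°
At arrival: θ₂ = atan2(sin Δλ cos φ₁, −cos φ₂ sin φ₁ + sin φ₂ cos φ₁ cos Δλ) = 243.85°
Δθ = θ₂ − θ₁ = -30.2°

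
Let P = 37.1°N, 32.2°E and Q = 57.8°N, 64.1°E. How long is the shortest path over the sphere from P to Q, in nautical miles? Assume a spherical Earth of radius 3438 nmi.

cos σ = sin φ₁ sin φ₂ + cos φ₁ cos φ₂ cos Δλ
      = sin(37.10°)sin(57.80°) + cos(37.10°)cos(57.80°)cos(31.90°) = 0.8713
σ = 29.395° → d = Rσ = 3438·0.51304 = 1764 nmi

1764 nmi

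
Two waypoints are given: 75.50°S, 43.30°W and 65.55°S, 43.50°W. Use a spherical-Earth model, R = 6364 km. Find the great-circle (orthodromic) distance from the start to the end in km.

1105 km

Haversine: a = sin²(Δφ/2)+cos φ₁ cos φ₂ sin²(Δλ/2) = 0.00752;  σ = 2·atan2(√a,√(1−a))
σ = 9.950° → d = Rσ = 6364·0.17366 = 1105 km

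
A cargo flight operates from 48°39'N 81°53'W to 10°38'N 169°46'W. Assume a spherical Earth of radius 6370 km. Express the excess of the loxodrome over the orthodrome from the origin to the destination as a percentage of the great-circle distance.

3.2%

Great circle: σ = 1.4076 rad → d_gc = Rσ = 8966.2 km
Rhumb: Δφ = -0.6635, Δλ = -1.5339, Δψ = -0.7879, q = Δφ/Δψ = 0.8422 → d_rh = R√(Δφ²+q²Δλ²) = 9250.5 km
Excess = (9250.5 − 8966.2) / 8966.2 = 284.3 / 8966.2 = 3.17% ≈ 3.2%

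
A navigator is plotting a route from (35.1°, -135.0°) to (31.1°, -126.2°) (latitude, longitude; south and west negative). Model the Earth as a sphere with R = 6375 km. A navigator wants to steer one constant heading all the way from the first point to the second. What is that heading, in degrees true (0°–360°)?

Meridional parts: M(φ₁)=+0.6550, M(φ₂)=+0.5716 → ΔM = -0.0834;  Δλ = +0.1536 rad
tan C = Δλ / ΔM = -1.8423 → C = 118.49°

118.5°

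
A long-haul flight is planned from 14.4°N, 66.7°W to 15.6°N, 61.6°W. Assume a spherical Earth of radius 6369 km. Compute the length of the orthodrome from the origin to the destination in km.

cos σ = sin φ₁ sin φ₂ + cos φ₁ cos φ₂ cos Δλ
      = sin(14.40°)sin(15.60°) + cos(14.40°)cos(15.60°)cos(5.10°) = 0.9961
σ = 5.070° → d = Rσ = 6369·0.08849 = 564 km

564 km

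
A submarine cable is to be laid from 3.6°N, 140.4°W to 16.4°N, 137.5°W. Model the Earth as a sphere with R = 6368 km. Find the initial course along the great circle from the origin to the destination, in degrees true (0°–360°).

12.4°

N = sin Δλ·cos φ₂ = +0.0485;  D = cos φ₁ sin φ₂ − sin φ₁ cos φ₂ cos Δλ = +0.2216
initial course = atan2(N, D) = 12.35°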